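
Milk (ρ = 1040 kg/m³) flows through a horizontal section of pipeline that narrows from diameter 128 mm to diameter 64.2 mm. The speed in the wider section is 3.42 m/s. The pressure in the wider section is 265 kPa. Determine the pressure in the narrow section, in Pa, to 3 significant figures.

The volume flow rate is constant, so v₂ = (A₁/A₂)v₁ = (129/32.4)·3.42 = 13.6 m/s.
The pipe is horizontal, so Bernoulli reduces to P₁ + ½ρv₁² = P₂ + ½ρv₂².
P₂ = P₁ − ½ρ(v₂² − v₁²) = 265000 − ½·1040·(13.6² − 3.42²) = 265000 − 90000 = 175000 Pa.

175000 Pa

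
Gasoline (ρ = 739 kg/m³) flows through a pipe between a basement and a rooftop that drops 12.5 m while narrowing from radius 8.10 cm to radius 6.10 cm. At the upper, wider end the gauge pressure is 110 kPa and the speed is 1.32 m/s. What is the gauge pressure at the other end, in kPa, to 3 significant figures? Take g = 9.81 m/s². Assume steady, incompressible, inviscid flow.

199 kPa

Mass conservation (A₁v₁ = A₂v₂) gives v₂ = 1.32 × 206/117 = 2.33 m/s.
Bernoulli: P₁ + ½ρv₁² + ρg h₁ = P₂ + ½ρv₂² + ρg h₂, so P₂ = P₁ + ½ρ(v₁² − v₂²) − ρg(h₂ − h₁).
P₂ = 110000 + ½·739·(1.32² − 2.33²) − 739·9.81·(−12.5) = 110000 + (-1360) − (-90600) = 199000 Pa.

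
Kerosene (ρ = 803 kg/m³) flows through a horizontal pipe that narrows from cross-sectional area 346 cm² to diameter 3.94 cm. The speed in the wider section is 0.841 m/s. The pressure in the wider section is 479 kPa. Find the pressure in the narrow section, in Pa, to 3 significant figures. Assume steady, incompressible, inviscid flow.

P₂ = 251000 Pa

The volume flow rate is constant, so v₂ = (A₁/A₂)v₁ = (346/12.2)·0.841 = 23.9 m/s.
Along the horizontal streamline, P + ½ρv² is constant.
P₂ = P₁ − ½ρ(v₂² − v₁²) = 479000 − ½·803·(23.9² − 0.841²) = 479000 − 228000 = 251000 Pa.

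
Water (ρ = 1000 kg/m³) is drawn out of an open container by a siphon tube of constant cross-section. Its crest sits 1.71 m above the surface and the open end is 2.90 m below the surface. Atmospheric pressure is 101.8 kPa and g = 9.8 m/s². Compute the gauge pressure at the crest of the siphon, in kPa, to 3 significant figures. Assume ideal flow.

P_gauge ≈ -45.2 kPa

From the surface to the outlet (both open to atmosphere, surface at rest): v = √(2g·h_out) = √(2·9.8·2.90) = 7.54 m/s.
The bore is uniform, so the speed at the crest is the same v. Bernoulli surface→crest: P_atm = P_top + ½ρv² + ρg·h_top.
P_top = 101800 − ½·1000·7.54² − 1000·9.8·1.71 = 56600 Pa. So P_gauge = P_top − P_atm = -45200 Pa.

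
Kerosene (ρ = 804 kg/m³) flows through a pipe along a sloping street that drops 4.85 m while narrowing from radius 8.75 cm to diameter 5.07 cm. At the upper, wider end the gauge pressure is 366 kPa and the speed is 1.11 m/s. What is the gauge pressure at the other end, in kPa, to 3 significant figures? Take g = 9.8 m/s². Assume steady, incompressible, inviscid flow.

P₂ = 334 kPa

The volume flow rate is constant, so v₂ = (A₁/A₂)v₁ = (241/20.2)·1.11 = 13.2 m/s.
Bernoulli: P₁ + ½ρv₁² + ρg h₁ = P₂ + ½ρv₂² + ρg h₂, so P₂ = P₁ + ½ρ(v₁² − v₂²) − ρg(h₂ − h₁).
P₂ = 366000 + ½·804·(1.11² − 13.2²) − 804·9.8·(−4.85) = 366000 + (-69800) − (-38200) = 334000 Pa.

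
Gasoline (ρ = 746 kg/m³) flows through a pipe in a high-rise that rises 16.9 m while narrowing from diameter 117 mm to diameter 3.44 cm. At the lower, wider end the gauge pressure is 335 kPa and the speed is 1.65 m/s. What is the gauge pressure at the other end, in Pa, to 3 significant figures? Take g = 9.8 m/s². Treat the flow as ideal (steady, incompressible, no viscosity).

P₂ ≈ 76600 Pa

Continuity gives A₁v₁ = A₂v₂, so v₂ = (108 cm²)/(9.29 cm²) × 1.65 m/s = 19.1 m/s.
Bernoulli: P₁ + ½ρv₁² + ρg h₁ = P₂ + ½ρv₂² + ρg h₂, so P₂ = P₁ + ½ρ(v₁² − v₂²) − ρg(h₂ − h₁).
P₂ = 335000 + ½·746·(1.65² − 19.1²) − 746·9.8·(+16.9) = 335000 + (-135000) − (124000) = 76600 Pa.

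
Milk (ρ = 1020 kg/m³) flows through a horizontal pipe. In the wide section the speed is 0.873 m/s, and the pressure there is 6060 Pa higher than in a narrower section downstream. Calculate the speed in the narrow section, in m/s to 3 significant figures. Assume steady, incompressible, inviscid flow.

3.56 m/s

Horizontal Bernoulli: P₁ + ½ρv₁² = P₂ + ½ρv₂², so v₂² = v₁² + 2(P₁ − P₂)/ρ.
v₂ = √(0.873² + 2·6060/1020) = √(0.762 + 11.9) = 3.56 m/s.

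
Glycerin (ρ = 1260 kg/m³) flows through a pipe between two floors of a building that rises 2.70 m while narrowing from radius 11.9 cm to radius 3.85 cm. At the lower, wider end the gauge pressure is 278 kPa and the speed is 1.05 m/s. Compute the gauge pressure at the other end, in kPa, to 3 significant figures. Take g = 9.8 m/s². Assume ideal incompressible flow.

Continuity gives A₁v₁ = A₂v₂, so v₂ = (445 cm²)/(46.6 cm²) × 1.05 m/s = 10.0 m/s.
Energy conservation along the streamline gives P₂ = P₁ − ½ρ(v₂² − v₁²) − ρg(h₂ − h₁).
P₂ = 278000 + ½·1260·(1.05² − 10.0²) − 1260·9.8·(+2.70) = 278000 + (-62700) − (33300) = 182000 Pa.

182 kPa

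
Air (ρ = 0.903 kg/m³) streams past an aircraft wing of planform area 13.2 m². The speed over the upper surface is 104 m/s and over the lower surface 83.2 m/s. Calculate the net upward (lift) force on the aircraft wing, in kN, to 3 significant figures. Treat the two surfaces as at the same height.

F ≈ 23.2 kN

The faster flow above has the lower pressure; Bernoulli (same height) gives ΔP = ½ρ(v_up² − v_low²).
ΔP = ½·0.903·(104² − 83.2²) = 1760 Pa.
Lift = ΔP · A = 1760 × 13.2 = 23200 N.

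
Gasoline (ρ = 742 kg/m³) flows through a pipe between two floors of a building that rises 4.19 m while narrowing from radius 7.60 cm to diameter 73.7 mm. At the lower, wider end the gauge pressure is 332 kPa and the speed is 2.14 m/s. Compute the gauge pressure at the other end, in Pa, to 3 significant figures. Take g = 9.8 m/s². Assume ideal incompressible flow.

272000 Pa

Mass conservation (A₁v₁ = A₂v₂) gives v₂ = 2.14 × 181/42.7 = 9.10 m/s.
Energy conservation along the streamline gives P₂ = P₁ − ½ρ(v₂² − v₁²) − ρg(h₂ − h₁).
P₂ = 332000 + ½·742·(2.14² − 9.10²) − 742·9.8·(+4.19) = 332000 + (-29000) − (30500) = 272000 Pa.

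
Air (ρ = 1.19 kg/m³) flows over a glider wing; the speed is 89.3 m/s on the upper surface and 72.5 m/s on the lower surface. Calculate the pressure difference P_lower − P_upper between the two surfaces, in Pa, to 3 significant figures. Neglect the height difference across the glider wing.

The pressure is lower where the speed is higher: ΔP = ½ρ(v_up² − v_low²).
ΔP = ½·1.19·(89.3² − 72.5²) = 1620 Pa.

1620 Pa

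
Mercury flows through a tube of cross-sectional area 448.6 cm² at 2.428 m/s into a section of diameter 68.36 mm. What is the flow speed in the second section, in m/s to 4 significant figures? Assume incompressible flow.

v₂ ≈ 29.68 m/s

Continuity gives A₁v₁ = A₂v₂, so v₂ = (448.6 cm²)/(36.70 cm²) × 2.428 m/s = 29.68 m/s.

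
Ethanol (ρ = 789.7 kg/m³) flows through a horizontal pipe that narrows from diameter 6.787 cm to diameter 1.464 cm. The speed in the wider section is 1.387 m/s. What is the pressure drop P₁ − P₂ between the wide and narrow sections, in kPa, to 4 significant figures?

ΔP = 350.1 kPa

The volume flow rate is constant, so v₂ = (A₁/A₂)v₁ = (36.18/1.683)·1.387 = 29.81 m/s.
With no height change, Bernoulli's equation is P₁ + ½ρv₁² = P₂ + ½ρv₂².
P₁ − P₂ = ½·789.7·(29.81² − 1.387²) = ½·789.7·886.7 = 350100 Pa.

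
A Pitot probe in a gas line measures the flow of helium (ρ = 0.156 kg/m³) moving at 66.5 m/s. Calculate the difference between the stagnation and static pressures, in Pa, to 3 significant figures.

The dynamic pressure equals the rise in static pressure at the stagnation point: ΔP = ½ρv².
ΔP = ½·0.156·66.5² = 345 Pa.

ΔP = 345 Pa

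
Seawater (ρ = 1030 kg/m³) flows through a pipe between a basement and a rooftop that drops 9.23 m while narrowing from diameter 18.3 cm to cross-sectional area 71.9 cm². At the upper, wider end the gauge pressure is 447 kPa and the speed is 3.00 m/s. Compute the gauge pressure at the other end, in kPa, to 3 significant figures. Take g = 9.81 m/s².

Continuity gives A₁v₁ = A₂v₂, so v₂ = (263 cm²)/(71.9 cm²) × 3.00 m/s = 11.0 m/s.
Applying Bernoulli between the two ends and solving for P₂: P₂ = P₁ + ½ρ(v₁² − v₂²) − ρgΔh.
P₂ = 447000 + ½·1030·(3.00² − 11.0²) − 1030·9.81·(−9.23) = 447000 + (-57400) − (-93300) = 483000 Pa.

P₂ ≈ 483 kPa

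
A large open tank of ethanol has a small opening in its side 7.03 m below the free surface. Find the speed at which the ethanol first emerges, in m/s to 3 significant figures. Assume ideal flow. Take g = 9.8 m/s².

Torricelli's result v = √(2gh) gives v = √(2·9.8·7.03) = 11.7 m/s.

v ≈ 11.7 m/s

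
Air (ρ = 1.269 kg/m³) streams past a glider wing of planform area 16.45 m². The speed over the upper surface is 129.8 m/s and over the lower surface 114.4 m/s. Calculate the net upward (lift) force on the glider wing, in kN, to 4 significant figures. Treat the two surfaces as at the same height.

From P + ½ρv² = const at equal height, P_low − P_up = ½ρ(v_up² − v_low²).
ΔP = ½·1.269·(129.8² − 114.4²) = 2386 Pa.
Lift = ΔP · A = 2386 × 16.45 = 39250 N.

39.25 kN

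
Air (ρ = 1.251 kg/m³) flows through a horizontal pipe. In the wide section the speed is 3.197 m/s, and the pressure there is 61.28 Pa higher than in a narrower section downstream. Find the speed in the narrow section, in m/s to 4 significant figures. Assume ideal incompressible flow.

10.40 m/s

Along the level pipe P + ½ρv² is conserved, hence v₂² = v₁² + 2(P₁ − P₂)/ρ.
v₂ = √(3.197² + 2·61.28/1.251) = √(10.22 + 97.97) = 10.40 m/s.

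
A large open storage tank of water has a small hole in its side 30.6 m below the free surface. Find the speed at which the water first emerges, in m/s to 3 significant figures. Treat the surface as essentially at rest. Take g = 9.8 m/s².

The surface is effectively still and both ends are open, so ½v² = gh and v = √(2·9.8·30.6) = 24.5 m/s.

v ≈ 24.5 m/s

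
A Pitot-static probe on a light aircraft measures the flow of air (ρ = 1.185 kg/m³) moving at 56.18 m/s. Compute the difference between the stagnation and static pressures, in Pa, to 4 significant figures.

ΔP ≈ 1870 Pa

Bernoulli between the free stream and the stagnation point: ½ρv² = P_stag − P_static.
ΔP = ½·1.185·56.18² = 1870 Pa.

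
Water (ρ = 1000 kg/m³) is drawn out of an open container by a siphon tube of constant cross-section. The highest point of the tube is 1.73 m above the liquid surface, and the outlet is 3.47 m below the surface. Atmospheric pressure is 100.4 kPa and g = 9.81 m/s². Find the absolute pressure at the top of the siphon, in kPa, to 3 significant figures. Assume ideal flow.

Bernoulli surface→outlet gives ½v² = g·h_out, so v = √(2·9.81·3.47) = 8.25 m/s.
Continuity keeps v the same throughout the tube; from surface to crest, P_atm + 0 = P_top + ½ρv² + ρg·h_top.
P_top = 100400 − ½·1000·8.25² − 1000·9.81·1.73 = 49400 Pa.

49.4 kPa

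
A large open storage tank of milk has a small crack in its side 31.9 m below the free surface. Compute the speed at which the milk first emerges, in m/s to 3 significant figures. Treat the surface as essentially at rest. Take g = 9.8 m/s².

With the surface at rest and both surface and jet at atmospheric pressure, Bernoulli gives ρg h = ½ρv², so v = √(2gh) = √(2·9.8·31.9) = 25.0 m/s.

v ≈ 25.0 m/s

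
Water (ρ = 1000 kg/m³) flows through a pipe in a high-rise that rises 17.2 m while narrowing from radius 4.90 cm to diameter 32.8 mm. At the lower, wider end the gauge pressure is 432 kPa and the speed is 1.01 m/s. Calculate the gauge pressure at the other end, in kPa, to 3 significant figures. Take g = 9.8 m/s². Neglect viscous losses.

Mass conservation (A₁v₁ = A₂v₂) gives v₂ = 1.01 × 75.4/8.45 = 9.02 m/s.
Applying Bernoulli between the two ends and solving for P₂: P₂ = P₁ + ½ρ(v₁² − v₂²) − ρgΔh.
P₂ = 432000 + ½·1000·(1.01² − 9.02²) − 1000·9.8·(+17.2) = 432000 + (-40100) − (169000) = 223000 Pa.

223 kPa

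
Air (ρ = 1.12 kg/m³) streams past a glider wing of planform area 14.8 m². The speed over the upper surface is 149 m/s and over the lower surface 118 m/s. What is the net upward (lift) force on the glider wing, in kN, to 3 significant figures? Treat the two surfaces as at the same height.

F = 68.6 kN

The faster flow above has the lower pressure; Bernoulli (same height) gives ΔP = ½ρ(v_up² − v_low²).
ΔP = ½·1.12·(149² − 118²) = 4640 Pa.
Lift = ΔP · A = 4640 × 14.8 = 68600 N.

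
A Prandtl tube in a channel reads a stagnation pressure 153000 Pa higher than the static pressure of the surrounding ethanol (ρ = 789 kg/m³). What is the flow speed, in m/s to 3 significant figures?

At the stagnation point the flow is brought to rest, so Bernoulli gives P_stag − P_static = ½ρv².
v = √(2ΔP/ρ) = √(2·153000/789) = 19.7 m/s.

v ≈ 19.7 m/s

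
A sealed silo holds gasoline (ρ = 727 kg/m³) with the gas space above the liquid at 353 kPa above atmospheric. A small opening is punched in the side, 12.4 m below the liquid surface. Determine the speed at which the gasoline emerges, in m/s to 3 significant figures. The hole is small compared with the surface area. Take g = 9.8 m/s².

Take point 1 at the surface (v₁ ≈ 0) and point 2 at the hole (at atmospheric pressure). Bernoulli: P₁ + ρg h = P_atm + ½ρv₂².
With P₁ − P_atm = 353000 Pa, v₂ = √(2gh + 2ΔP/ρ) = √(2·9.8·12.4 + 2·353000/727) = 34.8 m/s.

v ≈ 34.8 m/s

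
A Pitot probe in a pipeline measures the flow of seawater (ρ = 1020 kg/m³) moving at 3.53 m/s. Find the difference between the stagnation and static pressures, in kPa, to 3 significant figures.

6.36 kPa

Bernoulli between the free stream and the stagnation point: ½ρv² = P_stag − P_static.
ΔP = ½·1020·3.53² = 6360 Pa.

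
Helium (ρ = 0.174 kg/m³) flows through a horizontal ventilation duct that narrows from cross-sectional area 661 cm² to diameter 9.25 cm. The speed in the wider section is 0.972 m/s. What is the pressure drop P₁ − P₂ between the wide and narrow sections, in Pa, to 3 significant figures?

ΔP ≈ 7.87 Pa

By continuity, v₂ = v₁·A₁/A₂ = 0.972·(661/67.2) = 9.56 m/s.
Bernoulli (h₁ = h₂): P₁ − P₂ = ½ρ(v₂² − v₁²).
P₁ − P₂ = ½·0.174·(9.56² − 0.972²) = ½·0.174·90.5 = 7.87 Pa.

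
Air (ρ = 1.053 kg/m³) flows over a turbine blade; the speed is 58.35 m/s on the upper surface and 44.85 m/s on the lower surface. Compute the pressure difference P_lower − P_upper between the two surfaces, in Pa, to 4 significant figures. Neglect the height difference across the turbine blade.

The pressure is lower where the speed is higher: ΔP = ½ρ(v_up² − v_low²).
ΔP = ½·1.053·(58.35² − 44.85²) = 733.5 Pa.

ΔP ≈ 733.5 Pa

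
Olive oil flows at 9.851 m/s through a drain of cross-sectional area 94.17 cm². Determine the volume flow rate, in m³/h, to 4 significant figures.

Q = A·v = 0.009417 m² × 9.851 m/s = 0.09277 m³/s.
Converting: 0.09277 m³/s × 3600 = 334.0 m³/h.

334.0 m³/h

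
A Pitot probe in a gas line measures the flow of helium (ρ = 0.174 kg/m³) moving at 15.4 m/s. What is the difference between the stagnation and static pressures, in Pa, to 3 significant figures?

The dynamic pressure equals the rise in static pressure at the stagnation point: ΔP = ½ρv².
ΔP = ½·0.174·15.4² = 20.6 Pa.

ΔP ≈ 20.6 Pa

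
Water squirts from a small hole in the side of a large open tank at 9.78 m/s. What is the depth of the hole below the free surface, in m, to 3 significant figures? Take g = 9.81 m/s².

h = 4.88 m

For a small hole in a large open tank, ½v² = gh, giving h = v²/(2g).
h = 9.78²/(2·9.81) = 95.6/19.62 = 4.88 m.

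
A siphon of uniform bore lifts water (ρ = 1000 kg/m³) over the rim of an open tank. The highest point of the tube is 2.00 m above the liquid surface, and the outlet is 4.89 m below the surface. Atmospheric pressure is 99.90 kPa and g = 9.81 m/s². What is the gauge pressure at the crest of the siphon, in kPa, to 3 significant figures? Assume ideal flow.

P_gauge = -67.6 kPa

The outlet speed comes from Torricelli: v = √(2g·4.89) = 9.79 m/s.
Continuity keeps v the same throughout the tube; from surface to crest, P_atm + 0 = P_top + ½ρv² + ρg·h_top.
P_top = 99900 − ½·1000·9.79² − 1000·9.81·2.00 = 32300 Pa. So P_gauge = P_top − P_atm = -67600 Pa.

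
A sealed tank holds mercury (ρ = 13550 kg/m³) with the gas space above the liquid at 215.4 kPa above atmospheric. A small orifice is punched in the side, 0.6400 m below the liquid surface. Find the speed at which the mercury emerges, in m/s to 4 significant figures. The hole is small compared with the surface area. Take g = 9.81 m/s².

Take point 1 at the surface (v₁ ≈ 0) and point 2 at the hole (at atmospheric pressure). Bernoulli: P₁ + ρg h = P_atm + ½ρv₂².
With P₁ − P_atm = 215400 Pa, v₂ = √(2gh + 2ΔP/ρ) = √(2·9.81·0.6400 + 2·215400/13550) = 6.660 m/s.

v = 6.660 m/s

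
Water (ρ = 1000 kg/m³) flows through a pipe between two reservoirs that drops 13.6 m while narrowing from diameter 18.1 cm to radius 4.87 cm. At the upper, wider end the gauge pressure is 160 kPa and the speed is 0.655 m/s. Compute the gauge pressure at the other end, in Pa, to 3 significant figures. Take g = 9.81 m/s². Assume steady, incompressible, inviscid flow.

291000 Pa

The volume flow rate is constant, so v₂ = (A₁/A₂)v₁ = (257/74.5)·0.655 = 2.26 m/s.
Bernoulli: P₁ + ½ρv₁² + ρg h₁ = P₂ + ½ρv₂² + ρg h₂, so P₂ = P₁ + ½ρ(v₁² − v₂²) − ρg(h₂ − h₁).
P₂ = 160000 + ½·1000·(0.655² − 2.26²) − 1000·9.81·(−13.6) = 160000 + (-2340) − (-133000) = 291000 Pa.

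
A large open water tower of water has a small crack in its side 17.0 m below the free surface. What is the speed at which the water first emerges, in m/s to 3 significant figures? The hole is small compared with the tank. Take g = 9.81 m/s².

The surface is effectively still and both ends are open, so ½v² = gh and v = √(2·9.81·17.0) = 18.3 m/s.

v ≈ 18.3 m/s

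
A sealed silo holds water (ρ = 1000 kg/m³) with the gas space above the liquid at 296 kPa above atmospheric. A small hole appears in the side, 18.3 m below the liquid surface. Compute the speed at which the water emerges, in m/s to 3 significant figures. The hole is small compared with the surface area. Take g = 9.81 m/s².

Take point 1 at the surface (v₁ ≈ 0) and point 2 at the hole (at atmospheric pressure). Bernoulli: P₁ + ρg h = P_atm + ½ρv₂².
With P₁ − P_atm = 296000 Pa, v₂ = √(2gh + 2ΔP/ρ) = √(2·9.81·18.3 + 2·296000/1000) = 30.8 m/s.

v ≈ 30.8 m/s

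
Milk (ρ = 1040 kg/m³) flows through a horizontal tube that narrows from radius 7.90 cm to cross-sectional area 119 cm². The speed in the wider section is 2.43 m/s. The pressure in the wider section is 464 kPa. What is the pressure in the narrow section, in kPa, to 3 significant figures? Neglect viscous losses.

P₂ = 459 kPa

Mass conservation (A₁v₁ = A₂v₂) gives v₂ = 2.43 × 196/119 = 4.00 m/s.
The pipe is horizontal, so Bernoulli reduces to P₁ + ½ρv₁² = P₂ + ½ρv₂².
P₂ = P₁ − ½ρ(v₂² − v₁²) = 464000 − ½·1040·(4.00² − 2.43²) = 464000 − 5260 = 459000 Pa.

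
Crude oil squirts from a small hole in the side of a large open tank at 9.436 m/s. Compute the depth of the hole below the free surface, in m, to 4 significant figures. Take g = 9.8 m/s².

h ≈ 4.543 m

Inverting v = √(2gh) gives h = v² / 2g.
h = 9.436²/(2·9.8) = 89.04/19.60 = 4.543 m.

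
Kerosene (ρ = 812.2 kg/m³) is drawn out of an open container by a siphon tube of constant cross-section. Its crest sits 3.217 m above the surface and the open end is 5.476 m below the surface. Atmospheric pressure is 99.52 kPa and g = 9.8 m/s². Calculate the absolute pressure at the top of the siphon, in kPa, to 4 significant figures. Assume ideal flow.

P_top = 30.33 kPa

The outlet speed comes from Torricelli: v = √(2g·5.476) = 10.36 m/s.
With constant cross-section the crest speed equals v; applying Bernoulli from the surface up to the crest, P_top = P_atm − ½ρv² − ρg·h_top.
P_top = 99520 − ½·812.2·10.36² − 812.2·9.8·3.217 = 30330 Pa.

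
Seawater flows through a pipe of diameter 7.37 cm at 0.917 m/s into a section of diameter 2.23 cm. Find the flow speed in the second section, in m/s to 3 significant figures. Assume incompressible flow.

Mass conservation (A₁v₁ = A₂v₂) gives v₂ = 0.917 × 42.7/3.91 = 10.0 m/s.

10.0 m/s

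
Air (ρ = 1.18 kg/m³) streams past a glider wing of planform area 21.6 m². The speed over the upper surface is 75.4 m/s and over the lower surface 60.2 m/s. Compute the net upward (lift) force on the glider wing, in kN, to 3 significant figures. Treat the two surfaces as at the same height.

26.3 kN

From P + ½ρv² = const at equal height, P_low − P_up = ½ρ(v_up² − v_low²).
ΔP = ½·1.18·(75.4² − 60.2²) = 1220 Pa.
Lift = ΔP · A = 1220 × 21.6 = 26300 N.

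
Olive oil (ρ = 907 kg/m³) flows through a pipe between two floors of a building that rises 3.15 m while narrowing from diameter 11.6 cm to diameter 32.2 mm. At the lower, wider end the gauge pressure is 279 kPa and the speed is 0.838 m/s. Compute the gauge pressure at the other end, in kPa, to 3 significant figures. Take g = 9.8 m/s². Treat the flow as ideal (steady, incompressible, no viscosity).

The volume flow rate is constant, so v₂ = (A₁/A₂)v₁ = (106/8.14)·0.838 = 10.9 m/s.
Applying Bernoulli between the two ends and solving for P₂: P₂ = P₁ + ½ρ(v₁² − v₂²) − ρgΔh.
P₂ = 279000 + ½·907·(0.838² − 10.9²) − 907·9.8·(+3.15) = 279000 + (-53300) − (28000) = 198000 Pa.

P₂ ≈ 198 kPa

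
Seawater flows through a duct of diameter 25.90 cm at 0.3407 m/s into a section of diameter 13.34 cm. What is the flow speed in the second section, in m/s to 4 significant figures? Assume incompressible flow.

v₂ = 1.284 m/s

Mass conservation (A₁v₁ = A₂v₂) gives v₂ = 0.3407 × 526.9/139.8 = 1.284 m/s.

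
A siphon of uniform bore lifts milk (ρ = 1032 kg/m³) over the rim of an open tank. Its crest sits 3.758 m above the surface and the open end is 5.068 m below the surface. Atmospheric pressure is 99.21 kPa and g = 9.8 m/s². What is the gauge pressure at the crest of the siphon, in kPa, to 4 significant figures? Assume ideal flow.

Bernoulli surface→outlet gives ½v² = g·h_out, so v = √(2·9.8·5.068) = 9.967 m/s.
The bore is uniform, so the speed at the crest is the same v. Bernoulli surface→crest: P_atm = P_top + ½ρv² + ρg·h_top.
P_top = 99210 − ½·1032·9.967² − 1032·9.8·3.758 = 9947 Pa. So P_gauge = P_top − P_atm = -89260 Pa.

P_gauge ≈ -89.26 kPa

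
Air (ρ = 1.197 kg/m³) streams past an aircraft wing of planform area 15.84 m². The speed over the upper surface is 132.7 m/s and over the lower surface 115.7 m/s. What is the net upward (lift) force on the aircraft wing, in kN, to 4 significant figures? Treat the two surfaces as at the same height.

From P + ½ρv² = const at equal height, P_low − P_up = ½ρ(v_up² − v_low²).
ΔP = ½·1.197·(132.7² − 115.7²) = 2527 Pa.
Lift = ΔP · A = 2527 × 15.84 = 40030 N.

40.03 kN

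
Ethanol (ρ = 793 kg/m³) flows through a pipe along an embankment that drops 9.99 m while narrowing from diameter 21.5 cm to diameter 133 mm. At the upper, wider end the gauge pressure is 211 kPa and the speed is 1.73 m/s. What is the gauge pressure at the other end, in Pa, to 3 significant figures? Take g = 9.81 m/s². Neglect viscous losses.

Continuity gives A₁v₁ = A₂v₂, so v₂ = (363 cm²)/(139 cm²) × 1.73 m/s = 4.52 m/s.
Bernoulli: P₁ + ½ρv₁² + ρg h₁ = P₂ + ½ρv₂² + ρg h₂, so P₂ = P₁ + ½ρ(v₁² − v₂²) − ρg(h₂ − h₁).
P₂ = 211000 + ½·793·(1.73² − 4.52²) − 793·9.81·(−9.99) = 211000 + (-6920) − (-77700) = 282000 Pa.

P₂ ≈ 282000 Pa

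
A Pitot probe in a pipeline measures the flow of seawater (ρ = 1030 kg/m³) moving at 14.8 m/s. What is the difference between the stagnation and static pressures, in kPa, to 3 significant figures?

ΔP = 113 kPa

The dynamic pressure equals the rise in static pressure at the stagnation point: ΔP = ½ρv².
ΔP = ½·1030·14.8² = 113000 Pa.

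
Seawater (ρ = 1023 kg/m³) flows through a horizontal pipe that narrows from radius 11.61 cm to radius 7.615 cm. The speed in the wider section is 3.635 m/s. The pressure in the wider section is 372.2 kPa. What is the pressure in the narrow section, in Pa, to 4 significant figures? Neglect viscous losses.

P₂ = 342400 Pa

Mass conservation (A₁v₁ = A₂v₂) gives v₂ = 3.635 × 423.5/182.2 = 8.449 m/s.
Along the horizontal streamline, P + ½ρv² is constant.
P₂ = P₁ − ½ρ(v₂² − v₁²) = 372200 − ½·1023·(8.449² − 3.635²) = 372200 − 29760 = 342400 Pa.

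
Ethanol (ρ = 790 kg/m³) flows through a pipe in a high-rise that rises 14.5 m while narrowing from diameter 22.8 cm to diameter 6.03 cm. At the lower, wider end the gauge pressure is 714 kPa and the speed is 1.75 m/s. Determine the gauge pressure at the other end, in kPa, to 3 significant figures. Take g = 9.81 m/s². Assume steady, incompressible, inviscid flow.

By continuity, v₂ = v₁·A₁/A₂ = 1.75·(408/28.6) = 25.0 m/s.
Energy conservation along the streamline gives P₂ = P₁ − ½ρ(v₂² − v₁²) − ρg(h₂ − h₁).
P₂ = 714000 + ½·790·(1.75² − 25.0²) − 790·9.81·(+14.5) = 714000 + (-246000) − (112000) = 356000 Pa.

P₂ ≈ 356 kPa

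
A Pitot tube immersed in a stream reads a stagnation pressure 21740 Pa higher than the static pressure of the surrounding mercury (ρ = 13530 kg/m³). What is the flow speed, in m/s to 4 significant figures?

The dynamic pressure equals the rise in static pressure at the stagnation point: ΔP = ½ρv².
v = √(2ΔP/ρ) = √(2·21740/13530) = 1.793 m/s.

1.793 m/s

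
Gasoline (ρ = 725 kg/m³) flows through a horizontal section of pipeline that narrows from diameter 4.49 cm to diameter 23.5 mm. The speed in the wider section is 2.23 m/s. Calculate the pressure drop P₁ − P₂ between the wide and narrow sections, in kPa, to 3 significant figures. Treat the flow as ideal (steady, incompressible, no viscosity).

22.2 kPa

By continuity, v₂ = v₁·A₁/A₂ = 2.23·(15.8/4.34) = 8.14 m/s.
The pipe is horizontal, so Bernoulli reduces to P₁ + ½ρv₁² = P₂ + ½ρv₂².
P₁ − P₂ = ½·725·(8.14² − 2.23²) = ½·725·61.3 = 22200 Pa.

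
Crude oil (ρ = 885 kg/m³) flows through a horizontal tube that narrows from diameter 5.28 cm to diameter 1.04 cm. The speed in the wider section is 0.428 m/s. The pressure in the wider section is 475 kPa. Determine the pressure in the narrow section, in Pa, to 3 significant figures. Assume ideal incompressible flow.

By continuity, v₂ = v₁·A₁/A₂ = 0.428·(21.9/0.849) = 11.0 m/s.
The pipe is horizontal, so Bernoulli reduces to P₁ + ½ρv₁² = P₂ + ½ρv₂².
P₂ = P₁ − ½ρ(v₂² − v₁²) = 475000 − ½·885·(11.0² − 0.428²) = 475000 − 53800 = 421000 Pa.

P₂ ≈ 421000 Pa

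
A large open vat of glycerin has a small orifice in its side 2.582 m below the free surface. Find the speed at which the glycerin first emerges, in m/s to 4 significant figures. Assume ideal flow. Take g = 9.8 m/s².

Bernoulli from surface to hole (P equal, v_surface ≈ 0): v = √(2gh) = √(2×9.8×2.582) = 7.114 m/s.

7.114 m/s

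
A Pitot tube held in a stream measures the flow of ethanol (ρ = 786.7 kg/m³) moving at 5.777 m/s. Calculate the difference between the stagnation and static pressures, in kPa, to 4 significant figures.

ΔP = 13.13 kPa

At the stagnation point the flow is brought to rest, so Bernoulli gives P_stag − P_static = ½ρv².
ΔP = ½·786.7·5.777² = 13130 Pa.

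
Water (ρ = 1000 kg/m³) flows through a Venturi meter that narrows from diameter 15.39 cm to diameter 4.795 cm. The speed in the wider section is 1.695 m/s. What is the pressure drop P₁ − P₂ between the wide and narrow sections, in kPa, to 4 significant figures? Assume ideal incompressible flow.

ΔP ≈ 151.0 kPa

By continuity, v₂ = v₁·A₁/A₂ = 1.695·(186.0/18.06) = 17.46 m/s.
Bernoulli (h₁ = h₂): P₁ − P₂ = ½ρ(v₂² − v₁²).
P₁ − P₂ = ½·1000·(17.46² − 1.695²) = ½·1000·302.0 = 151000 Pa.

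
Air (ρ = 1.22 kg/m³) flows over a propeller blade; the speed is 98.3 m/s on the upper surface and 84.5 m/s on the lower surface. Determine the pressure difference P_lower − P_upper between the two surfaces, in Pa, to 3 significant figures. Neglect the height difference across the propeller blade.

ΔP = 1540 Pa

With negligible Δh, P + ½ρv² is constant, so P_low − P_up = ½ρ(v_up² − v_low²).
ΔP = ½·1.22·(98.3² − 84.5²) = 1540 Pa.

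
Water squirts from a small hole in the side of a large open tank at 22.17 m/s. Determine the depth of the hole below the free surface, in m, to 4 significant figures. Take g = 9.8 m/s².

h ≈ 25.08 m

Torricelli: v = √(2gh), so h = v²/(2g).
h = 22.17²/(2·9.8) = 491.5/19.60 = 25.08 m.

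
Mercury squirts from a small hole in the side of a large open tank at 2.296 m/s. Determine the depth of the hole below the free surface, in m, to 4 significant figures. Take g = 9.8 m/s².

Inverting v = √(2gh) gives h = v² / 2g.
h = 2.296²/(2·9.8) = 5.272/19.60 = 0.2690 m.

h ≈ 0.2690 m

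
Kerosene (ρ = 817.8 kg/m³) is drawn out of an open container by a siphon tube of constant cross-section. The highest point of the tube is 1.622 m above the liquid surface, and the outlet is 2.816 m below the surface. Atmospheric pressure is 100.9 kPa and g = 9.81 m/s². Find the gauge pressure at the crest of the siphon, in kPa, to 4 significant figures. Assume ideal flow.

-35.60 kPa

From the surface to the outlet (both open to atmosphere, surface at rest): v = √(2g·h_out) = √(2·9.81·2.816) = 7.433 m/s.
Continuity keeps v the same throughout the tube; from surface to crest, P_atm + 0 = P_top + ½ρv² + ρg·h_top.
P_top = 100900 − ½·817.8·7.433² − 817.8·9.81·1.622 = 65300 Pa. So P_gauge = P_top − P_atm = -35600 Pa.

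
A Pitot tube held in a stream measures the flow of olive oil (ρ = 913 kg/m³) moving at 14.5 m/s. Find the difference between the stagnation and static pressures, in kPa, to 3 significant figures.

At the stagnation point the flow is brought to rest, so Bernoulli gives P_stag − P_static = ½ρv².
ΔP = ½·913·14.5² = 96000 Pa.

ΔP ≈ 96.0 kPa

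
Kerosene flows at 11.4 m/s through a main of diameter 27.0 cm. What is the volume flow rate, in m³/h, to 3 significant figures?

Q = A·v = 0.0573 m² × 11.4 m/s = 0.653 m³/s.
Converting: 0.653 m³/s × 3600 = 2350 m³/h.

Q ≈ 2350 m³/h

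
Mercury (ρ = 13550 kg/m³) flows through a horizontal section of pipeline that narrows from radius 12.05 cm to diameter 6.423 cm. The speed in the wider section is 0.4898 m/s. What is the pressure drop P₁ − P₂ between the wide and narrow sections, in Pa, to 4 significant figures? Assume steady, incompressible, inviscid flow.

320500 Pa

The volume flow rate is constant, so v₂ = (A₁/A₂)v₁ = (456.2/32.40)·0.4898 = 6.896 m/s.
Along the horizontal streamline, P + ½ρv² is constant.
P₁ − P₂ = ½·13550·(6.896² − 0.4898²) = ½·13550·47.31 = 320500 Pa.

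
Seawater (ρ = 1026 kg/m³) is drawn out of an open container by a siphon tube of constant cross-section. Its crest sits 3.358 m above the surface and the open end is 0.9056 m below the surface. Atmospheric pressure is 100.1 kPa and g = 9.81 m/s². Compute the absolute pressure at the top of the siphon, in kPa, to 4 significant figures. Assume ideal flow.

From the surface to the outlet (both open to atmosphere, surface at rest): v = √(2g·h_out) = √(2·9.81·0.9056) = 4.215 m/s.
With constant cross-section the crest speed equals v; applying Bernoulli from the surface up to the crest, P_top = P_atm − ½ρv² − ρg·h_top.
P_top = 100100 − ½·1026·4.215² − 1026·9.81·3.358 = 57190 Pa.

P_top ≈ 57.19 kPa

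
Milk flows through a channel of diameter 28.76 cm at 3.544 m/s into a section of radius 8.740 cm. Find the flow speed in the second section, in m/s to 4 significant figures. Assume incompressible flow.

v₂ = 9.594 m/s

The volume flow rate is constant, so v₂ = (A₁/A₂)v₁ = (649.6/240.0)·3.544 = 9.594 m/s.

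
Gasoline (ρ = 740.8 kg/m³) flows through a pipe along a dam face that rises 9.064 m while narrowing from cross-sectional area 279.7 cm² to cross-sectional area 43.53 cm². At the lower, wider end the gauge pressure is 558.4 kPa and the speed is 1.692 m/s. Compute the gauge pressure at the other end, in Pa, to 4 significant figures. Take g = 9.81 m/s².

The volume flow rate is constant, so v₂ = (A₁/A₂)v₁ = (279.7/43.53)·1.692 = 10.87 m/s.
Bernoulli: P₁ + ½ρv₁² + ρg h₁ = P₂ + ½ρv₂² + ρg h₂, so P₂ = P₁ + ½ρ(v₁² − v₂²) − ρg(h₂ − h₁).
P₂ = 558400 + ½·740.8·(1.692² − 10.87²) − 740.8·9.81·(+9.064) = 558400 + (-42720) − (65870) = 449800 Pa.

449800 Pa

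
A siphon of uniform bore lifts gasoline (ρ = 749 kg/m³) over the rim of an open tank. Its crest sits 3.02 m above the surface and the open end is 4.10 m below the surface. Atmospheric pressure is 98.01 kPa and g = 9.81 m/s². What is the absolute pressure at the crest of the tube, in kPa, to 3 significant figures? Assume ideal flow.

The outlet speed comes from Torricelli: v = √(2g·4.10) = 8.97 m/s.
Continuity keeps v the same throughout the tube; from surface to crest, P_atm + 0 = P_top + ½ρv² + ρg·h_top.
P_top = 98010 − ½·749·8.97² − 749·9.81·3.02 = 45700 Pa.

P_top = 45.7 kPa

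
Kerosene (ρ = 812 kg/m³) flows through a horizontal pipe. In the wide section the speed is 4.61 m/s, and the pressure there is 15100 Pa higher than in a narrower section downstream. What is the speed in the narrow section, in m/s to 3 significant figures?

v₂ = 7.64 m/s

With h₁ = h₂, rearranging Bernoulli gives v₂ = √(v₁² + 2ΔP/ρ).
v₂ = √(4.61² + 2·15100/812) = √(21.3 + 37.2) = 7.64 m/s.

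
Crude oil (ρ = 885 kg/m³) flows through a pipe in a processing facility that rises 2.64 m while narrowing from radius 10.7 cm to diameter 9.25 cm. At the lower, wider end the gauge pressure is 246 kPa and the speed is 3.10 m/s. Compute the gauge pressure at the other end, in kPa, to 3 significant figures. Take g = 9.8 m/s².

P₂ ≈ 106 kPa

By continuity, v₂ = v₁·A₁/A₂ = 3.10·(360/67.2) = 16.6 m/s.
Bernoulli: P₁ + ½ρv₁² + ρg h₁ = P₂ + ½ρv₂² + ρg h₂, so P₂ = P₁ + ½ρ(v₁² − v₂²) − ρg(h₂ − h₁).
P₂ = 246000 + ½·885·(3.10² − 16.6²) − 885·9.8·(+2.64) = 246000 + (-118000) − (22900) = 106000 Pa.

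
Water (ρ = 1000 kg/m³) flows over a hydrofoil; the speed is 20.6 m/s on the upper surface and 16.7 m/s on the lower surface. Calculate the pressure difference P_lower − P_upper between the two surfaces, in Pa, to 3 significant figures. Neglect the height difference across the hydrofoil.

72700 Pa

The pressure is lower where the speed is higher: ΔP = ½ρ(v_up² − v_low²).
ΔP = ½·1000·(20.6² − 16.7²) = 72700 Pa.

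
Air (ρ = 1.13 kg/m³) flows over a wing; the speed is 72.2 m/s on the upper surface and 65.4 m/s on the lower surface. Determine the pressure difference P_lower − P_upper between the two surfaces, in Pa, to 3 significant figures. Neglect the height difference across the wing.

The pressure is lower where the speed is higher: ΔP = ½ρ(v_up² − v_low²).
ΔP = ½·1.13·(72.2² − 65.4²) = 529 Pa.

ΔP ≈ 529 Pa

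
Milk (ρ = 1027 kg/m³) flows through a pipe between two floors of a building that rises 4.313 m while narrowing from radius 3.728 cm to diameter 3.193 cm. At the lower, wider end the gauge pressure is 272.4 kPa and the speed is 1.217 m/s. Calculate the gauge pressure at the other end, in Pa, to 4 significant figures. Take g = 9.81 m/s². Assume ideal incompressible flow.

P₂ = 207100 Pa

By continuity, v₂ = v₁·A₁/A₂ = 1.217·(43.66/8.007) = 6.636 m/s.
Energy conservation along the streamline gives P₂ = P₁ − ½ρ(v₂² − v₁²) − ρg(h₂ − h₁).
P₂ = 272400 + ½·1027·(1.217² − 6.636²) − 1027·9.81·(+4.313) = 272400 + (-21850) − (43450) = 207100 Pa.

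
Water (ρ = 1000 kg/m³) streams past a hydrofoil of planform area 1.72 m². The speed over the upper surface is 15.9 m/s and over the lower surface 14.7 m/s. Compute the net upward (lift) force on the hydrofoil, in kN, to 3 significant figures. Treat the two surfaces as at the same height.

F = 31.6 kN

The faster flow above has the lower pressure; Bernoulli (same height) gives ΔP = ½ρ(v_up² − v_low²).
ΔP = ½·1000·(15.9² − 14.7²) = 18400 Pa.
Lift = ΔP · A = 18400 × 1.72 = 31600 N.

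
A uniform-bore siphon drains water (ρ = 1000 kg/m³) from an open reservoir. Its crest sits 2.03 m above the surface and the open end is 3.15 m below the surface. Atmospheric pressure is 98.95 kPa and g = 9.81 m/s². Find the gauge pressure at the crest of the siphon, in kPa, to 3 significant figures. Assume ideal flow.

-50.8 kPa

Bernoulli surface→outlet gives ½v² = g·h_out, so v = √(2·9.81·3.15) = 7.86 m/s.
With constant cross-section the crest speed equals v; applying Bernoulli from the surface up to the crest, P_top = P_atm − ½ρv² − ρg·h_top.
P_top = 98950 − ½·1000·7.86² − 1000·9.81·2.03 = 48100 Pa. So P_gauge = P_top − P_atm = -50800 Pa.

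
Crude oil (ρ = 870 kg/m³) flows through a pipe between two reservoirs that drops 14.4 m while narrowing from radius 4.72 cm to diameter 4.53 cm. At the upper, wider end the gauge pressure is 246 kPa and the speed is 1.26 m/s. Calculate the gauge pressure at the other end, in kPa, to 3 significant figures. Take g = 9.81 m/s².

Continuity gives A₁v₁ = A₂v₂, so v₂ = (70.0 cm²)/(16.1 cm²) × 1.26 m/s = 5.47 m/s.
Bernoulli: P₁ + ½ρv₁² + ρg h₁ = P₂ + ½ρv₂² + ρg h₂, so P₂ = P₁ + ½ρ(v₁² − v₂²) − ρg(h₂ − h₁).
P₂ = 246000 + ½·870·(1.26² − 5.47²) − 870·9.81·(−14.4) = 246000 + (-12300) − (-123000) = 357000 Pa.

P₂ ≈ 357 kPa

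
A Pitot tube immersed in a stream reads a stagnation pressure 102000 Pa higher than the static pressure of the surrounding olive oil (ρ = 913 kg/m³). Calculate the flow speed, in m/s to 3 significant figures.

v ≈ 14.9 m/s

Bernoulli between the free stream and the stagnation point: ½ρv² = P_stag − P_static.
v = √(2ΔP/ρ) = √(2·102000/913) = 14.9 m/s.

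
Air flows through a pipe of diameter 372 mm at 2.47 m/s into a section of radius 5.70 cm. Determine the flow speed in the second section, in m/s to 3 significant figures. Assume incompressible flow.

The volume flow rate is constant, so v₂ = (A₁/A₂)v₁ = (1090/102)·2.47 = 26.3 m/s.

v₂ ≈ 26.3 m/s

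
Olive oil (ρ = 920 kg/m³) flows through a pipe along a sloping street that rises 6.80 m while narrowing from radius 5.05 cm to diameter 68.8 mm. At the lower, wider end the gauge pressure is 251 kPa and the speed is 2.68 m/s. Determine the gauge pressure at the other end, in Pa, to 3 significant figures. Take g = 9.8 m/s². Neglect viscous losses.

P₂ ≈ 178000 Pa

By continuity, v₂ = v₁·A₁/A₂ = 2.68·(80.1/37.2) = 5.78 m/s.
Energy conservation along the streamline gives P₂ = P₁ − ½ρ(v₂² − v₁²) − ρg(h₂ − h₁).
P₂ = 251000 + ½·920·(2.68² − 5.78²) − 920·9.8·(+6.80) = 251000 + (-12000) − (61300) = 178000 Pa.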